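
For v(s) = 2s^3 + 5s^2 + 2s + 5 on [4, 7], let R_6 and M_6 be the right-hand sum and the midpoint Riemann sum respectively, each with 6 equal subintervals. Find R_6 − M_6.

189.375

R_6 = 1772.5.
M_6 = 1583.125.
R_6 − M_6 = 189.375.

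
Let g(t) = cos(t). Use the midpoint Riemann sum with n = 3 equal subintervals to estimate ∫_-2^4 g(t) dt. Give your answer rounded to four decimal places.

0.1812

Δt = (4 − (-2))/3 = 2.
Midpoints: -1, 1, 3.
g(-1) ≈ 0.5403, g(1) ≈ 0.5403, g(3) ≈ -0.9900.
Sum = Δt · [g(-1) + g(1) + g(3)].
Sum ≈ 0.1812.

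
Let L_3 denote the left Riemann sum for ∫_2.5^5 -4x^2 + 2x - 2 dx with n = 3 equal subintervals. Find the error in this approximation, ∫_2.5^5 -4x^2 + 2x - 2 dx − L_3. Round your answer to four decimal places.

Exact integral: ∫_2.5^5 f(x) dx ≈ -132.083333.
L_3 ≈ -104.074074.
Error ≈ -132.083333 − (-104.074074) ≈ -28.0093.

-28.0093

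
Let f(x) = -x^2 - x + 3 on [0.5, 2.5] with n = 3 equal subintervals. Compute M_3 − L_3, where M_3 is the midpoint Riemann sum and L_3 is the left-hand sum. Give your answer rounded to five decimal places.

-2.44444

M_3 ≈ -2.0925926.
L_3 ≈ 0.3518519.
M_3 − L_3 ≈ -2.44444.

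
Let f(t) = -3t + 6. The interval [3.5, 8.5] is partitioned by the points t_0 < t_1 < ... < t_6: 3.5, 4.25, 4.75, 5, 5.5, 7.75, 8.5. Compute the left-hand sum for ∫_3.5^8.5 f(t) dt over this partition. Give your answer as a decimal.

Subinterval widths: 0.75, 0.5, 0.25, 0.5, 2.25, 0.75.
Left endpoints: 3.5, 4.25, 4.75, 5, 5.5, 7.75.
f(3.5) = -4.5, f(4.25) = -6.75, f(4.75) = -8.25, f(5) = -9, f(5.5) = -10.5, f(7.75) = -17.25.
Sum = Σ Δt_i · f(t_i).
Sum = -49.875.

-49.875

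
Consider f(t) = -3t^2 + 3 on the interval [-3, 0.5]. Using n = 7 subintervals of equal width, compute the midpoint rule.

-16.40625

Δt = (0.5 − (-3))/7 = 0.5.
Midpoints: -2.75, -2.25, -1.75, -1.25, -0.75, -0.25, 0.25.
f(-2.75) = -19.6875, f(-2.25) = -12.1875, f(-1.75) = -6.1875, f(-1.25) = -1.6875, f(-0.75) = 1.3125, f(-0.25) = 2.8125, f(0.25) = 2.8125.
Sum = Δt · [f(-2.75) + f(-2.25) + f(-1.75) + ...].
Sum = -16.40625.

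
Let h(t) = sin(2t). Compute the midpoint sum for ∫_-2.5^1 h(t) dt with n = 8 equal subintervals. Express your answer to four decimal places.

Δt = (1 − (-2.5))/8 = 0.4375.
Midpoints: -2.28125, -1.84375, -1.40625, -0.96875, -0.53125, -0.09375, 0.34375, 0.78125.
h(-2.28125) ≈ 0.9888, h(-1.84375) ≈ 0.5192, h(-1.40625) ≈ -0.3232, h(-0.96875) ≈ -0.9335, h(-0.53125) ≈ -0.8736, h(-0.09375) ≈ -0.1864, h(0.34375) ≈ 0.6346, h(0.78125) ≈ 1.0000.
Sum = Δt · [h(-2.28125) + h(-1.84375) + h(-1.40625) + ...].
Sum ≈ 0.3613.

0.3613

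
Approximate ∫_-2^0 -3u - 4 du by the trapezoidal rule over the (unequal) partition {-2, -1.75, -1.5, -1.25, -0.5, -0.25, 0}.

-2

Subinterval widths: 0.25, 0.25, 0.25, 0.75, 0.25, 0.25.
f(-2) = 2, f(-1.75) = 1.25, f(-1.5) = 0.5, f(-1.25) = -0.25, f(-0.5) = -2.5, f(-0.25) = -3.25, f(0) = -4.
On each subinterval the trapezoid contributes (Δu_i/2)·[f(u_{i-1}) + f(u_i)].
Sum = -2.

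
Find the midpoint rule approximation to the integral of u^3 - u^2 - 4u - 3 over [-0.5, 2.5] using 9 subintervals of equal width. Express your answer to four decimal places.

Δu = (2.5 − (-0.5))/9 = 1/3.
Midpoints: -1/3, 0, 1/3, 2/3, 1, 4/3, 5/3, 2, 7/3.
f(-1/3) = -49/27, f(0) = -3, f(1/3) = -119/27, f(2/3) = -157/27, f(1) = -7, f(4/3) = -209/27, f(5/3) = -211/27, f(2) = -7, f(7/3) = -137/27.
Sum = Δu · [f(-1/3) + f(0) + f(1/3) + ...].
Sum ≈ -16.5556.

-16.5556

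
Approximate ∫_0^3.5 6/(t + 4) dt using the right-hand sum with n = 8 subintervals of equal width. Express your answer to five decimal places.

Δt = (3.5 − 0)/8 = 0.4375.
Right endpoints: 0.4375, 0.875, 1.3125, 1.75, 2.1875, 2.625, 3.0625, 3.5.
f(0.4375) = 96/71, f(0.875) = 16/13, f(1.3125) = 96/85, f(1.75) = 24/23, f(2.1875) = 32/33, f(2.625) = 48/53, f(3.0625) = 96/113, f(3.5) = 0.8.
Sum = Δt · [f(0.4375) + f(0.875) + f(1.3125) + ...].
Sum ≈ 3.62280.

3.62280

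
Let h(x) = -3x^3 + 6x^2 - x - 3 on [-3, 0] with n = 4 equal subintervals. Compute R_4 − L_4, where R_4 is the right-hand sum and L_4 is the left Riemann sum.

-103.5

R_4 = 63.984375.
L_4 = 167.484375.
R_4 − L_4 = -103.5.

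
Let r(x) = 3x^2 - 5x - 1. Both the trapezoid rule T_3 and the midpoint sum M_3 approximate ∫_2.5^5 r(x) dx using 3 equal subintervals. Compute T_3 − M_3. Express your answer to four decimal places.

1.3021

T_3 ≈ 60.868056.
M_3 ≈ 59.565972.
T_3 − M_3 ≈ 1.3021.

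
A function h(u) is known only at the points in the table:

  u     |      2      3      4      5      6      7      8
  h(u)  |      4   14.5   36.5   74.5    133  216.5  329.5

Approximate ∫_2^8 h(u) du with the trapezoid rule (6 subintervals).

641.75

Δu = 1.
T_6 = (1/2)·[4 + 2·14.5 + 2·36.5 + 2·74.5 + 2·133 + 2·216.5 + 329.5] = 641.75.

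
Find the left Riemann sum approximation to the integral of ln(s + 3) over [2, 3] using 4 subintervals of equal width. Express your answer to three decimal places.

Δs = (3 − 2)/4 = 0.25.
Left endpoints: 2, 2.25, 2.5, 2.75.
f(2) ≈ 1.609, f(2.25) ≈ 1.658, f(2.5) ≈ 1.705, f(2.75) ≈ 1.749.
Sum = Δs · [f(2) + f(2.25) + f(2.5) + f(2.75)].
Sum ≈ 1.680.

1.680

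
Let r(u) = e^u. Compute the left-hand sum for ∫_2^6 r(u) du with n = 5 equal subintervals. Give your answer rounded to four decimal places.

Δu = (6 − 2)/5 = 0.8.
Left endpoints: 2, 2.8, 3.6, 4.4, 5.2.
r(2) ≈ 7.3891, r(2.8) ≈ 16.4446, r(3.6) ≈ 36.5982, r(4.4) ≈ 81.4509, r(5.2) ≈ 181.2722.
Sum = Δu · [r(2) + r(2.8) + r(3.6) + r(4.4) + r(5.2)].
Sum ≈ 258.5240.

258.5240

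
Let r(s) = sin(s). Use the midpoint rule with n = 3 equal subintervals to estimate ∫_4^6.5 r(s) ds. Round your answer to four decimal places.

Δs = (6.5 − 4)/3 = 5/6.
Midpoints: 53/12, 5.25, 73/12.
r(53/12) ≈ -0.9566, r(5.25) ≈ -0.8589, r(73/12) ≈ -0.1985.
Sum = Δs · [r(53/12) + r(5.25) + r(73/12)].
Sum ≈ -1.6784.

-1.6784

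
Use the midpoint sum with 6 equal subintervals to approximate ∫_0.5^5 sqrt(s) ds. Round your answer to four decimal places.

7.2286

Δs = (5 − 0.5)/6 = 0.75.
Midpoints: 0.875, 1.625, 2.375, 3.125, 3.875, 4.625.
f(0.875) ≈ 0.9354, f(1.625) ≈ 1.2748, f(2.375) ≈ 1.5411, f(3.125) ≈ 1.7678, f(3.875) ≈ 1.9685, f(4.625) ≈ 2.1506.
Sum = Δs · [f(0.875) + f(1.625) + f(2.375) + ...].
Sum ≈ 7.2286.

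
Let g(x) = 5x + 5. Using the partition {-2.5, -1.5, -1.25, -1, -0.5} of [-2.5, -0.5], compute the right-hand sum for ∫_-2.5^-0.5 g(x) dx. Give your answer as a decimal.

Subinterval widths: 1, 0.25, 0.25, 0.5.
Right endpoints: -1.5, -1.25, -1, -0.5.
g(-1.5) = -2.5, g(-1.25) = -1.25, g(-1) = 0, g(-0.5) = 2.5.
Sum = Σ Δx_i · g(x_i).
Sum = -1.5625.

-1.5625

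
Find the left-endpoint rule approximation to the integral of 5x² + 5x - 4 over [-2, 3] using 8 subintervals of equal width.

Δx = (3 − (-2))/8 = 0.625.
Left endpoints: -2, -1.375, -0.75, -0.125, 0.5, 1.125, 1.75, 2.375.
f(-2) = 6, f(-1.375) = -1.421875, f(-0.75) = -4.9375, f(-0.125) = -4.546875, f(0.5) = -0.25, f(1.125) = 7.953125, f(1.75) = 20.0625, f(2.375) = 36.078125.
Sum = Δx · [f(-2) + f(-1.375) + f(-0.75) + ...].
Sum = 36.8359375.

36.8359375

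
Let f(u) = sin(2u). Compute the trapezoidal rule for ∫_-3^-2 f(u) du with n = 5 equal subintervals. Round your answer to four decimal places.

Δu = (-2 − (-3))/5 = 0.2.
f(-3) ≈ 0.2794, f(-2.8) ≈ 0.6313, f(-2.6) ≈ 0.8835, f(-2.4) ≈ 0.9962, f(-2.2) ≈ 0.9516, f(-2) ≈ 0.7568.
T_5 = (Δu/2)·[f(u_0) + 2f(u_1) + ... + 2f(u_{4}) + f(u_5)].
Sum ≈ 0.7961.

0.7961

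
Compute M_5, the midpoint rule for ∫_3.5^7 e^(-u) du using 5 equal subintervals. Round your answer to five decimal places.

Δu = (7 − 3.5)/5 = 0.7.
Midpoints: 3.85, 4.55, 5.25, 5.95, 6.65.
f(3.85) ≈ 0.02128, f(4.55) ≈ 0.01057, f(5.25) ≈ 0.00525, f(5.95) ≈ 0.00261, f(6.65) ≈ 0.00129.
Sum = Δu · [f(3.85) + f(4.55) + f(5.25) + f(5.95) + f(6.65)].
Sum ≈ 0.02870.

0.02870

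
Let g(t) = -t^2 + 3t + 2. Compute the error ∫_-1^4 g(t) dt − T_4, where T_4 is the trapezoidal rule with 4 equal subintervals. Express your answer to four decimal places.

Exact integral: ∫_-1^4 g(t) dt ≈ 10.833333.
T_4 = 9.53125.
Error ≈ 10.833333 − 9.53125 ≈ 1.3021.

1.3021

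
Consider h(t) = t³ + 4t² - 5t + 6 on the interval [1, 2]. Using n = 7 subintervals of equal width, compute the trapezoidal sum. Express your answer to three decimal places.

11.612

Δt = (2 − 1)/7 = 1/7.
h(1) = 6, h(8/7) = 2402/343, h(9/7) = 2850/343, h(10/7) = 3408/343, h(11/7) = 4082/343, h(12/7) = 4878/343, h(13/7) = 5802/343, h(2) = 20.
T_7 = (Δt/2)·[h(t_0) + 2h(t_1) + ... + 2h(t_{6}) + h(t_7)].
Sum ≈ 11.612.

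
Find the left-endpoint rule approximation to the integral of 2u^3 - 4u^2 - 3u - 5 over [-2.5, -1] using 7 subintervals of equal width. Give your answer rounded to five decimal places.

-43.22449

Δu = (-1 − (-2.5))/7 = 3/14.
Left endpoints: -2.5, -16/7, -29/14, -13/7, -23/14, -10/7, -17/14.
f(-2.5) = -53.75, f(-16/7) = -14723/343, f(-29/14) = -46271/1372, f(-13/7) = -8930/343, f(-23/14) = -27077/1372, f(-10/7) = -5045/343, f(-17/14) = -14867/1372.
Sum = Δu · [f(-2.5) + f(-16/7) + f(-29/14) + ...].
Sum ≈ -43.22449.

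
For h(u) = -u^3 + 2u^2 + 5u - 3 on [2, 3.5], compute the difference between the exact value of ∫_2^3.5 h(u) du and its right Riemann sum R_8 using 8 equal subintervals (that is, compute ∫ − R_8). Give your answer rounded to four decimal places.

1.0745

Exact integral: ∫_2^3.5 h(u) du = 5.859375.
R_8 ≈ 4.784912.
Error ≈ 5.859375 − 4.784912 ≈ 1.0745.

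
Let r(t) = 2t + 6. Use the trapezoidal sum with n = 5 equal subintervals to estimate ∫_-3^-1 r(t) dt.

Δt = (-1 − (-3))/5 = 0.4.
r(-3) = 0, r(-2.6) = 0.8, r(-2.2) = 1.6, r(-1.8) = 2.4, r(-1.4) = 3.2, r(-1) = 4.
T_5 = (Δt/2)·[r(t_0) + 2r(t_1) + ... + 2r(t_{4}) + r(t_5)].
Sum = 4.

4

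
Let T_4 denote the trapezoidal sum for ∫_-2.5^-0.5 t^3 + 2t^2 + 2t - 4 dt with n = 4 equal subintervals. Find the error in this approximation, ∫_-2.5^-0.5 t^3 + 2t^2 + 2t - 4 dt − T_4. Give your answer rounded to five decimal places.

Exact integral: ∫_-2.5^-0.5 f(t) dt ≈ -13.4166667.
T_4 = -13.625.
Error ≈ -13.4166667 − (-13.625) ≈ 0.20833.

0.20833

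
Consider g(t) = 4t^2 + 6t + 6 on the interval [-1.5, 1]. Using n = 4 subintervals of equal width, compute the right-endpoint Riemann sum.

Δt = (1 − (-1.5))/4 = 0.625.
Right endpoints: -0.875, -0.25, 0.375, 1.
g(-0.875) = 3.8125, g(-0.25) = 4.75, g(0.375) = 8.8125, g(1) = 16.
Sum = Δt · [g(-0.875) + g(-0.25) + g(0.375) + g(1)].
Sum = 20.859375.

20.859375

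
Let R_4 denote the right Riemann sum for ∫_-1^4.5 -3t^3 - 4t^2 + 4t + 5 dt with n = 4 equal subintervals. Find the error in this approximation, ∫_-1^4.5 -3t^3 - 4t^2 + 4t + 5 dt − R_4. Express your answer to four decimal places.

Exact integral: ∫_-1^4.5 f(t) dt ≈ -363.630208.
R_4 ≈ -625.678711.
Error ≈ -363.630208 − (-625.678711) ≈ 262.0485.

262.0485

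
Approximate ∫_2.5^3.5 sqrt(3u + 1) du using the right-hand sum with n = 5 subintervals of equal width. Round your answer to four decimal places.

Δu = (3.5 − 2.5)/5 = 0.2.
Right endpoints: 2.7, 2.9, 3.1, 3.3, 3.5.
f(2.7) ≈ 3.0166, f(2.9) ≈ 3.1145, f(3.1) ≈ 3.2094, f(3.3) ≈ 3.3015, f(3.5) ≈ 3.3912.
Sum = Δu · [f(2.7) + f(2.9) + f(3.1) + f(3.3) + f(3.5)].
Sum ≈ 3.2066.

3.2066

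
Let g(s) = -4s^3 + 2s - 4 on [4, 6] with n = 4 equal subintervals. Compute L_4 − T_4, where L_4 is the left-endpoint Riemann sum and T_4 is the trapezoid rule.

L_4 = -882.
T_4 = -1033.
L_4 − T_4 = 151.

151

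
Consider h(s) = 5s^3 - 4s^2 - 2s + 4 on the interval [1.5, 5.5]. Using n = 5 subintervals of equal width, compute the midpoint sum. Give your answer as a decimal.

897.82

Δs = (5.5 − 1.5)/5 = 0.8.
Midpoints: 1.9, 2.7, 3.5, 4.3, 5.1.
h(1.9) = 20.055, h(2.7) = 67.855, h(3.5) = 162.375, h(4.3) = 318.975, h(5.1) = 553.015.
Sum = Δs · [h(1.9) + h(2.7) + h(3.5) + h(4.3) + h(5.1)].
Sum = 897.82.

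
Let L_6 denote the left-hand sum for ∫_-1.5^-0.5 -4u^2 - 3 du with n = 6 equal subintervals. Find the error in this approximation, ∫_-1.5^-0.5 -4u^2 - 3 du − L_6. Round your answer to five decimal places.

0.68519

Exact integral: ∫_-1.5^-0.5 f(u) du ≈ -7.3333333.
L_6 ≈ -8.0185185.
Error ≈ -7.3333333 − (-8.0185185) ≈ 0.68519.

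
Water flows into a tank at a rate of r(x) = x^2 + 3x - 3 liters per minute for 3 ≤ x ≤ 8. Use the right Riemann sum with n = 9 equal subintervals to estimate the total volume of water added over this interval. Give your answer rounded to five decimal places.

248.86831

Δx = (8 − 3)/9 = 5/9.
Right endpoints: 32/9, 37/9, 14/3, 47/9, 52/9, 19/3, 62/9, 67/9, 8.
r(32/9) = 1645/81, r(37/9) = 2125/81, r(14/3) = 295/9, r(47/9) = 3235/81, r(52/9) = 3865/81, r(19/3) = 505/9, r(62/9) = 5275/81, r(67/9) = 6055/81, r(8) = 85.
Sum = Δx · [r(32/9) + r(37/9) + r(14/3) + ...].
Sum ≈ 248.86831.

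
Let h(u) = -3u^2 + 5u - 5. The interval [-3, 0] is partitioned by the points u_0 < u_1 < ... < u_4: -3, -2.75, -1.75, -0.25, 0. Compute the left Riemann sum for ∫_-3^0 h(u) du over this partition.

Subinterval widths: 0.25, 1, 1.5, 0.25.
Left endpoints: -3, -2.75, -1.75, -0.25.
h(-3) = -47, h(-2.75) = -41.4375, h(-1.75) = -22.9375, h(-0.25) = -6.4375.
Sum = Σ Δu_i · h(u_i).
Sum = -89.203125.

-89.203125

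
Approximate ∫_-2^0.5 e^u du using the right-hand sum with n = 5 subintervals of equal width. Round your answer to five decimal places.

Δu = (0.5 − (-2))/5 = 0.5.
Right endpoints: -1.5, -1, -0.5, 0, 0.5.
f(-1.5) ≈ 0.22313, f(-1) ≈ 0.36788, f(-0.5) ≈ 0.60653, f(0) ≈ 1.00000, f(0.5) ≈ 1.64872.
Sum = Δu · [f(-1.5) + f(-1) + f(-0.5) + f(0) + f(0.5)].
Sum ≈ 1.92313.

1.92313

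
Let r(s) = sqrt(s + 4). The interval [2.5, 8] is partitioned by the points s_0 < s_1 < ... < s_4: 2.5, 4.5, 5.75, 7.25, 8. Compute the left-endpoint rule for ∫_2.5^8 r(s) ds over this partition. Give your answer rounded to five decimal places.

15.94269

Subinterval widths: 2, 1.25, 1.5, 0.75.
Left endpoints: 2.5, 4.5, 5.75, 7.25.
r(2.5) ≈ 2.54951, r(4.5) ≈ 2.91548, r(5.75) ≈ 3.12250, r(7.25) ≈ 3.35410.
Sum = Σ Δs_i · r(s_i).
Sum ≈ 15.94269.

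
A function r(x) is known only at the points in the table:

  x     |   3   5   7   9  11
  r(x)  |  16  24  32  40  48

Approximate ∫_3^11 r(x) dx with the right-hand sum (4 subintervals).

Δx = 2.
Sum = 2·[24 + 32 + 40 + 48] = 288.

288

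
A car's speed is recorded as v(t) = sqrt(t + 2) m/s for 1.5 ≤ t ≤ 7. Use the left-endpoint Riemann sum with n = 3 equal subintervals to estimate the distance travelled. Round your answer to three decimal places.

12.572

Δt = (7 − 1.5)/3 = 11/6.
Left endpoints: 1.5, 10/3, 31/6.
v(1.5) ≈ 1.871, v(10/3) ≈ 2.309, v(31/6) ≈ 2.677.
Sum = Δt · [v(1.5) + v(10/3) + v(31/6)].
Sum ≈ 12.572.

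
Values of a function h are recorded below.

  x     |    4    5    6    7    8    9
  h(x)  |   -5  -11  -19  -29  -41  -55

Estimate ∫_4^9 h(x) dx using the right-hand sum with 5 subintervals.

Δx = 1.
Sum = 1·[(-11) + (-19) + (-29) + (-41) + (-55)] = -155.

-155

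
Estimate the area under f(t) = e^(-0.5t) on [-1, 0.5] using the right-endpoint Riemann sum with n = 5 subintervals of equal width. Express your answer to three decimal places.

1.613

Δt = (0.5 − (-1))/5 = 0.3.
Right endpoints: -0.7, -0.4, -0.1, 0.2, 0.5.
f(-0.7) ≈ 1.419, f(-0.4) ≈ 1.221, f(-0.1) ≈ 1.051, f(0.2) ≈ 0.905, f(0.5) ≈ 0.779.
Sum = Δt · [f(-0.7) + f(-0.4) + f(-0.1) + f(0.2) + f(0.5)].
Sum ≈ 1.613.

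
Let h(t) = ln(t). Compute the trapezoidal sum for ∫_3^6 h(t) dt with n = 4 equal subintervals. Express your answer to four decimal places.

4.4469

Δt = (6 − 3)/4 = 0.75.
h(3) ≈ 1.0986, h(3.75) ≈ 1.3218, h(4.5) ≈ 1.5041, h(5.25) ≈ 1.6582, h(6) ≈ 1.7918.
T_4 = (Δt/2)·[h(t_0) + 2h(t_1) + 2h(t_2) + 2h(t_3) + h(t_4)].
Sum ≈ 4.4469.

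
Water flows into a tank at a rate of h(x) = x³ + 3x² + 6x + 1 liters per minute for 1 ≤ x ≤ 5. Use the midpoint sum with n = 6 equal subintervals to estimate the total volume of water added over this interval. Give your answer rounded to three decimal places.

354.222

Δx = (5 − 1)/6 = 2/3.
Midpoints: 4/3, 2, 8/3, 10/3, 4, 14/3.
h(4/3) = 451/27, h(2) = 33, h(8/3) = 1547/27, h(10/3) = 2467/27, h(4) = 137, h(14/3) = 5291/27.
Sum = Δx · [h(4/3) + h(2) + h(8/3) + ...].
Sum ≈ 354.222.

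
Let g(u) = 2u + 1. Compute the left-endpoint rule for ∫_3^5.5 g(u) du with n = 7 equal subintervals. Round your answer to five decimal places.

22.85714

Δu = (5.5 − 3)/7 = 5/14.
Left endpoints: 3, 47/14, 26/7, 57/14, 31/7, 67/14, 36/7.
g(3) = 7, g(47/14) = 54/7, g(26/7) = 59/7, g(57/14) = 64/7, g(31/7) = 69/7, g(67/14) = 74/7, g(36/7) = 79/7.
Sum = Δu · [g(3) + g(47/14) + g(26/7) + ...].
Sum ≈ 22.85714.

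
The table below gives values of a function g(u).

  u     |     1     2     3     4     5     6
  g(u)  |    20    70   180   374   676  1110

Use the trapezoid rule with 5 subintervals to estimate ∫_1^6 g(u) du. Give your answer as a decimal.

Δu = 1.
T_5 = (1/2)·[20 + 2·70 + 2·180 + 2·374 + 2·676 + 1110] = 1865.

1865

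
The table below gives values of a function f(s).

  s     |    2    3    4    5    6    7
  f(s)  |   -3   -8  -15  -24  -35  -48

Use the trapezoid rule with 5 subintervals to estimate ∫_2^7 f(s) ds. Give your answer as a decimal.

Δs = 1.
T_5 = (1/2)·[(-3) + 2·(-8) + 2·(-15) + 2·(-24) + 2·(-35) + (-48)] = -107.5.

-107.5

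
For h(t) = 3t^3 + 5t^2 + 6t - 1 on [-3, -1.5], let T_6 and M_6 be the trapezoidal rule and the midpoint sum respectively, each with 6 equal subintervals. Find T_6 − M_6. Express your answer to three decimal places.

-0.357

T_6 = -39.56640625.
M_6 ≈ -39.20898.
T_6 − M_6 ≈ -0.357.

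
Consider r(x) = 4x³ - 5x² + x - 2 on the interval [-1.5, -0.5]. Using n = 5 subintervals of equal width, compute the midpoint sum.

-13.36

Δx = (-0.5 − (-1.5))/5 = 0.2.
Midpoints: -1.4, -1.2, -1, -0.8, -0.6.
r(-1.4) = -24.176, r(-1.2) = -17.312, r(-1) = -12, r(-0.8) = -8.048, r(-0.6) = -5.264.
Sum = Δx · [r(-1.4) + r(-1.2) + r(-1) + r(-0.8) + r(-0.6)].
Sum = -13.36.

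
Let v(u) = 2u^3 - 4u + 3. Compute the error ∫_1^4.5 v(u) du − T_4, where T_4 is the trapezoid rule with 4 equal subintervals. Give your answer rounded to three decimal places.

Exact integral: ∫_1^4.5 v(u) du = 176.53125.
T_4 ≈ 183.90039.
Error ≈ 176.53125 − 183.90039 ≈ -7.369.

-7.369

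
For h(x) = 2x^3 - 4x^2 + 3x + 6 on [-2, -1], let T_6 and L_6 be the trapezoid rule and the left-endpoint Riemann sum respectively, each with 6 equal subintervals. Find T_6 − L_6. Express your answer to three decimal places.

2.417

T_6 ≈ -15.39352.
L_6 ≈ -17.81019.
T_6 − L_6 ≈ 2.417.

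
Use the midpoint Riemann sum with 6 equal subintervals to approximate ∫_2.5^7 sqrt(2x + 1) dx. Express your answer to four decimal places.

14.4694

Δx = (7 − 2.5)/6 = 0.75.
Midpoints: 2.875, 3.625, 4.375, 5.125, 5.875, 6.625.
f(2.875) ≈ 2.5981, f(3.625) ≈ 2.8723, f(4.375) ≈ 3.1225, f(5.125) ≈ 3.3541, f(5.875) ≈ 3.5707, f(6.625) ≈ 3.7749.
Sum = Δx · [f(2.875) + f(3.625) + f(4.375) + ...].
Sum ≈ 14.4694.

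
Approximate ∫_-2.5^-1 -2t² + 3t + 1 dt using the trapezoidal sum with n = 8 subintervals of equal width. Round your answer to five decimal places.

Δt = (-1 − (-2.5))/8 = 0.1875.
f(-2.5) = -19, f(-2.3125) = -16.6328125, f(-2.125) = -14.40625, f(-1.9375) = -12.3203125, f(-1.75) = -10.375, f(-1.5625) = -8.5703125, f(-1.375) = -6.90625, f(-1.1875) = -5.3828125, f(-1) = -4.
T_8 = (Δt/2)·[f(t_0) + 2f(t_1) + ... + 2f(t_{7}) + f(t_8)].
Sum ≈ -16.14258.

-16.14258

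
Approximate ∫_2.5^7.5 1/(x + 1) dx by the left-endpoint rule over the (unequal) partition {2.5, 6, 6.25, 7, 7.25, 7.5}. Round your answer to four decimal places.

1.2007

Subinterval widths: 3.5, 0.25, 0.75, 0.25, 0.25.
Left endpoints: 2.5, 6, 6.25, 7, 7.25.
f(2.5) = 2/7, f(6) = 1/7, f(6.25) = 4/29, f(7) = 0.125, f(7.25) = 4/33.
Sum = Σ Δx_i · f(x_i).
Sum ≈ 1.2007.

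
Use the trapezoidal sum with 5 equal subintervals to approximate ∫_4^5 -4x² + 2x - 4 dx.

-76.36

Δx = (5 − 4)/5 = 0.2.
f(4) = -60, f(4.2) = -66.16, f(4.4) = -72.64, f(4.6) = -79.44, f(4.8) = -86.56, f(5) = -94.
T_5 = (Δx/2)·[f(x_0) + 2f(x_1) + ... + 2f(x_{4}) + f(x_5)].
Sum = -76.36.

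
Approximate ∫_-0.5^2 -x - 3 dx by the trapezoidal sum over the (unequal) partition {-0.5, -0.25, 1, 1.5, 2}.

-9.375

Subinterval widths: 0.25, 1.25, 0.5, 0.5.
f(-0.5) = -2.5, f(-0.25) = -2.75, f(1) = -4, f(1.5) = -4.5, f(2) = -5.
On each subinterval the trapezoid contributes (Δx_i/2)·[f(x_{i-1}) + f(x_i)].
Sum = -9.375.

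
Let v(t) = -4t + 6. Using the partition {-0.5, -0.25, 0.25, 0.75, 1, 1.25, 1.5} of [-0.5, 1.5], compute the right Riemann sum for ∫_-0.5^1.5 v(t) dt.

Subinterval widths: 0.25, 0.5, 0.5, 0.25, 0.25, 0.25.
Right endpoints: -0.25, 0.25, 0.75, 1, 1.25, 1.5.
v(-0.25) = 7, v(0.25) = 5, v(0.75) = 3, v(1) = 2, v(1.25) = 1, v(1.5) = 0.
Sum = Σ Δt_i · v(t_i).
Sum = 6.5.

6.5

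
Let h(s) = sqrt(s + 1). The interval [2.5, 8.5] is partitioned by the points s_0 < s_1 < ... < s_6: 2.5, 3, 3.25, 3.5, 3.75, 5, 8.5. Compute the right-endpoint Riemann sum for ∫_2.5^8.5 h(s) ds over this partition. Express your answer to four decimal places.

16.4402

Subinterval widths: 0.5, 0.25, 0.25, 0.25, 1.25, 3.5.
Right endpoints: 3, 3.25, 3.5, 3.75, 5, 8.5.
h(3) ≈ 2.0000, h(3.25) ≈ 2.0616, h(3.5) ≈ 2.1213, h(3.75) ≈ 2.1794, h(5) ≈ 2.4495, h(8.5) ≈ 3.0822.
Sum = Σ Δs_i · h(s_i).
Sum ≈ 16.4402.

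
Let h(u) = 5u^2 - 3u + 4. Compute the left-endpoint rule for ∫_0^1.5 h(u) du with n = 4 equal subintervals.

7.16015625

Δu = (1.5 − 0)/4 = 0.375.
Left endpoints: 0, 0.375, 0.75, 1.125.
h(0) = 4, h(0.375) = 3.578125, h(0.75) = 4.5625, h(1.125) = 6.953125.
Sum = Δu · [h(0) + h(0.375) + h(0.75) + h(1.125)].
Sum = 7.16015625.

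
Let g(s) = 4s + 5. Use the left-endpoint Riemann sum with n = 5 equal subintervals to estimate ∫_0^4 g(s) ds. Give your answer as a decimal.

45.6

Δs = (4 − 0)/5 = 0.8.
Left endpoints: 0, 0.8, 1.6, 2.4, 3.2.
g(0) = 5, g(0.8) = 8.2, g(1.6) = 11.4, g(2.4) = 14.6, g(3.2) = 17.8.
Sum = Δs · [g(0) + g(0.8) + g(1.6) + g(2.4) + g(3.2)].
Sum = 45.6.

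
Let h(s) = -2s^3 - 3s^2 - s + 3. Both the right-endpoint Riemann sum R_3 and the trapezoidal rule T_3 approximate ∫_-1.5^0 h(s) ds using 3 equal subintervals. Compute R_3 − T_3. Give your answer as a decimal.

R_3 = 4.5.
T_3 = 4.875.
R_3 − T_3 = -0.375.

-0.375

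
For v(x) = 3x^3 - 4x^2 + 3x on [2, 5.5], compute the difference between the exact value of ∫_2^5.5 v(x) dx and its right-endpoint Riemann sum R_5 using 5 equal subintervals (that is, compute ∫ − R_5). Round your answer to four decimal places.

Exact integral: ∫_2^5.5 v(x) dx ≈ 502.505208.
R_5 = 644.2275.
Error ≈ 502.505208 − 644.2275 ≈ -141.7223.

-141.7223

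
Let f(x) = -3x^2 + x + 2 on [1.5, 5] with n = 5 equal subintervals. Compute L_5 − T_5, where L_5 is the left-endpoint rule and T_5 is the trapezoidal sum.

22.6625

L_5 = -81.445.
T_5 = -104.1075.
L_5 − T_5 = 22.6625.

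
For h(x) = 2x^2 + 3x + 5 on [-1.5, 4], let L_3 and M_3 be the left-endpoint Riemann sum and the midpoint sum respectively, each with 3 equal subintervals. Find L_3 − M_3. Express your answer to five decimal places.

L_3 ≈ 58.8703704.
M_3 ≈ 89.9606481.
L_3 − M_3 ≈ -31.09028.

-31.09028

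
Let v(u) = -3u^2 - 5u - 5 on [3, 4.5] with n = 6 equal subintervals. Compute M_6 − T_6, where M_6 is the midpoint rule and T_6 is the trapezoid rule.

M_6 = -99.7265625.
T_6 = -99.796875.
M_6 − T_6 = 0.0703125.

0.0703125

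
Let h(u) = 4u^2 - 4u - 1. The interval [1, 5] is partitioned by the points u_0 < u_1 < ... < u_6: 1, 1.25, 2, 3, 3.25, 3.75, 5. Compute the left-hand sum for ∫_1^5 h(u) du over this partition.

Subinterval widths: 0.25, 0.75, 1, 0.25, 0.5, 1.25.
Left endpoints: 1, 1.25, 2, 3, 3.25, 3.75.
h(1) = -1, h(1.25) = 0.25, h(2) = 7, h(3) = 23, h(3.25) = 28.25, h(3.75) = 40.25.
Sum = Σ Δu_i · h(u_i).
Sum = 77.125.

77.125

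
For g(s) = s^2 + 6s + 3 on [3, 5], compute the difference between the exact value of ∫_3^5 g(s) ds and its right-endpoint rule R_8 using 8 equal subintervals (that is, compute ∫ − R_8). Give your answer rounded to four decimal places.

-3.5208

Exact integral: ∫_3^5 g(s) ds ≈ 86.666667.
R_8 = 90.1875.
Error ≈ 86.666667 − 90.1875 ≈ -3.5208.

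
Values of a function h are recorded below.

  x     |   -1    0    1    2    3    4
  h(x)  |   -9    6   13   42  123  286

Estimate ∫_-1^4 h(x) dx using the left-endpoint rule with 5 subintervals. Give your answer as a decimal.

175

Δx = 1.
Sum = 1·[(-9) + 6 + 13 + 42 + 123] = 175.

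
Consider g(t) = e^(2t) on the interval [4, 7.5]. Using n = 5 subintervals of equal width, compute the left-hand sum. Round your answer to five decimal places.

748306.33508

Δt = (7.5 − 4)/5 = 0.7.
Left endpoints: 4, 4.7, 5.4, 6.1, 6.8.
g(4) ≈ 2980.95799, g(4.7) ≈ 12088.38073, g(5.4) ≈ 49020.80114, g(6.1) ≈ 198789.15114, g(6.8) ≈ 806129.75912.
Sum = Δt · [g(4) + g(4.7) + g(5.4) + g(6.1) + g(6.8)].
Sum ≈ 748306.33508.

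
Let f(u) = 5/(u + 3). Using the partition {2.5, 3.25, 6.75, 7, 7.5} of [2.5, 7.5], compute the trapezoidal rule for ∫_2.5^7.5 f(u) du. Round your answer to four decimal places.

Subinterval widths: 0.75, 3.5, 0.25, 0.5.
f(2.5) = 10/11, f(3.25) = 0.8, f(6.75) = 20/39, f(7) = 0.5, f(7.5) = 10/21.
On each subinterval the trapezoid contributes (Δu_i/2)·[f(u_{i-1}) + f(u_i)].
Sum ≈ 3.3090.

3.3090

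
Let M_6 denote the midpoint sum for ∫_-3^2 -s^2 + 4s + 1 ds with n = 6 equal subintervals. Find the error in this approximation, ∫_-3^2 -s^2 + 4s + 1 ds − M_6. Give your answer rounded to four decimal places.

-0.2894

Exact integral: ∫_-3^2 f(s) ds ≈ -16.666667.
M_6 ≈ -16.377315.
Error ≈ -16.666667 − (-16.377315) ≈ -0.2894.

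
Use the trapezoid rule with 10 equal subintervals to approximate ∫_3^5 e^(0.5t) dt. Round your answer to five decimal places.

15.41444

Δt = (5 − 3)/10 = 0.2.
f(3) ≈ 4.48169, f(3.2) ≈ 4.95303, f(3.4) ≈ 5.47395, f(3.6) ≈ 6.04965, f(3.8) ≈ 6.68589, f(4) ≈ 7.38906, f(4.2) ≈ 8.16617, f(4.4) ≈ 9.02501, f(4.6) ≈ 9.97418, f(4.8) ≈ 11.02318, f(5) ≈ 12.18249.
T_10 = (Δt/2)·[f(t_0) + 2f(t_1) + ... + 2f(t_{9}) + f(t_10)].
Sum ≈ 15.41444.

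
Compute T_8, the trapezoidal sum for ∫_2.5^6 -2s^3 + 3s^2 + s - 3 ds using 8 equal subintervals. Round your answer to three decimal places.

Δs = (6 − 2.5)/8 = 0.4375.
f(2.5) = -13, f(2.9375) = -50935/2048, f(3.375) = -42.33984375, f(3.8125) = -136013/2048, f(4.25) = -98.09375, f(4.6875) = -283419/2048, f(5.125) = -188.30078125, f(5.5625) = -509617/2048, f(6) = -321.
T_8 = (Δs/2)·[f(s_0) + 2f(s_1) + ... + 2f(s_{7}) + f(s_8)].
Sum ≈ -426.231.

-426.231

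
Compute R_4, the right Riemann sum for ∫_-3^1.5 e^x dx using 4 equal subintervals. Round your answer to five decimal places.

7.38270

Δx = (1.5 − (-3))/4 = 1.125.
Right endpoints: -1.875, -0.75, 0.375, 1.5.
f(-1.875) ≈ 0.15335, f(-0.75) ≈ 0.47237, f(0.375) ≈ 1.45499, f(1.5) ≈ 4.48169.
Sum = Δx · [f(-1.875) + f(-0.75) + f(0.375) + f(1.5)].
Sum ≈ 7.38270.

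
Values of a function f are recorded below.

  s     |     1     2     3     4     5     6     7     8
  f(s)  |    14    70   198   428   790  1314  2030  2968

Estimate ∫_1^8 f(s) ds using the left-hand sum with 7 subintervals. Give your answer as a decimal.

Δs = 1.
Sum = 1·[14 + 70 + 198 + 428 + 790 + 1314 + 2030] = 4844.

4844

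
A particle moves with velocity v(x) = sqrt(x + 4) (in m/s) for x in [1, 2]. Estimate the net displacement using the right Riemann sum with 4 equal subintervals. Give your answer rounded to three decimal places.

Δx = (2 − 1)/4 = 0.25.
Right endpoints: 1.25, 1.5, 1.75, 2.
v(1.25) ≈ 2.291, v(1.5) ≈ 2.345, v(1.75) ≈ 2.398, v(2) ≈ 2.449.
Sum = Δx · [v(1.25) + v(1.5) + v(1.75) + v(2)].
Sum ≈ 2.371.

2.371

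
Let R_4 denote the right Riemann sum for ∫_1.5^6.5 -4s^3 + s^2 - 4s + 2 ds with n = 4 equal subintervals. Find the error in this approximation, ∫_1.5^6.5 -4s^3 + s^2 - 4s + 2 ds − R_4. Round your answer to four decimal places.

Exact integral: ∫_1.5^6.5 f(s) ds ≈ -1759.583333.
R_4 = -2486.40625.
Error ≈ -1759.583333 − (-2486.40625) ≈ 726.8229.

726.8229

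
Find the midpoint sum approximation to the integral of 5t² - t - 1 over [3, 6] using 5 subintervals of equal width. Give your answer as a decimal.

298.05

Δt = (6 − 3)/5 = 0.6.
Midpoints: 3.3, 3.9, 4.5, 5.1, 5.7.
f(3.3) = 50.15, f(3.9) = 71.15, f(4.5) = 95.75, f(5.1) = 123.95, f(5.7) = 155.75.
Sum = Δt · [f(3.3) + f(3.9) + f(4.5) + f(5.1) + f(5.7)].
Sum = 298.05.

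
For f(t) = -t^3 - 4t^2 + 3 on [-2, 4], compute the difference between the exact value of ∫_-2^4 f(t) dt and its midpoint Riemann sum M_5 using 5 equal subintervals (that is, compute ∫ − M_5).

-5.04

Exact integral: ∫_-2^4 f(t) dt = -138.
M_5 = -132.96.
Error = -138 − (-132.96) = -5.04.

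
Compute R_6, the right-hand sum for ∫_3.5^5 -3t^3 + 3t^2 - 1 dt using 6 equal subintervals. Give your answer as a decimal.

-302.14453125

Δt = (5 − 3.5)/6 = 0.25.
Right endpoints: 3.75, 4, 4.25, 4.5, 4.75, 5.
f(3.75) = -117.015625, f(4) = -145, f(4.25) = -177.109375, f(4.5) = -213.625, f(4.75) = -254.828125, f(5) = -301.
Sum = Δt · [f(3.75) + f(4) + f(4.25) + ...].
Sum = -302.14453125.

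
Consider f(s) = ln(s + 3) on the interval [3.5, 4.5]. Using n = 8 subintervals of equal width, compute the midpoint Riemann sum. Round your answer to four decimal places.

Δs = (4.5 − 3.5)/8 = 0.125.
Midpoints: 3.5625, 3.6875, 3.8125, 3.9375, 4.0625, 4.1875, 4.3125, 4.4375.
f(3.5625) ≈ 1.8814, f(3.6875) ≈ 1.9002, f(3.8125) ≈ 1.9188, f(3.9375) ≈ 1.9369, f(4.0625) ≈ 1.9548, f(4.1875) ≈ 1.9723, f(4.3125) ≈ 1.9896, f(4.4375) ≈ 2.0065.
Sum = Δs · [f(3.5625) + f(3.6875) + f(3.8125) + ...].
Sum ≈ 1.9451.

1.9451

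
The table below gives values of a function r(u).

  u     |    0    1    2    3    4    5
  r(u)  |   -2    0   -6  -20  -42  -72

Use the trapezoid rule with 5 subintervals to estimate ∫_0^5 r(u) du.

Δu = 1.
T_5 = (1/2)·[(-2) + 2·0 + 2·(-6) + 2·(-20) + 2·(-42) + (-72)] = -105.

-105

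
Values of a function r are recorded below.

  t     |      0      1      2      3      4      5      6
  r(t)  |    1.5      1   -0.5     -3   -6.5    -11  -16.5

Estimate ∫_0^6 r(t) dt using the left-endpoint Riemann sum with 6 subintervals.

-18.5

Δt = 1.
Sum = 1·[1.5 + 1 + (-0.5) + (-3) + (-6.5) + (-11)] = -18.5.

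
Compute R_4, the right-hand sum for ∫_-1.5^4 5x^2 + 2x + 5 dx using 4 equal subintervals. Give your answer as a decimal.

217.03515625

Δx = (4 − (-1.5))/4 = 1.375.
Right endpoints: -0.125, 1.25, 2.625, 4.
f(-0.125) = 4.828125, f(1.25) = 15.3125, f(2.625) = 44.703125, f(4) = 93.
Sum = Δx · [f(-0.125) + f(1.25) + f(2.625) + f(4)].
Sum = 217.03515625.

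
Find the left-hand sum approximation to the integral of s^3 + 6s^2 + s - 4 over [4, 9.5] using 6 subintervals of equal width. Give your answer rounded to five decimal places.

Δs = (9.5 − 4)/6 = 11/12.
Left endpoints: 4, 59/12, 35/6, 6.75, 23/3, 103/12.
f(4) = 160, f(59/12) = 457595/1728, f(35/6) = 87371/216, f(6.75) = 583.671875, f(23/3) = 21788/27, f(103/12) = 1864495/1728.
Sum = Δs · [f(4) + f(59/12) + f(35/6) + ...].
Sum ≈ 3024.02127.

3024.02127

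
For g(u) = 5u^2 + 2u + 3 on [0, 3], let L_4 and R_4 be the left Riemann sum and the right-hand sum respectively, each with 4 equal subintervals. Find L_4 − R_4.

-38.25

L_4 = 45.28125.
R_4 = 83.53125.
L_4 − R_4 = -38.25.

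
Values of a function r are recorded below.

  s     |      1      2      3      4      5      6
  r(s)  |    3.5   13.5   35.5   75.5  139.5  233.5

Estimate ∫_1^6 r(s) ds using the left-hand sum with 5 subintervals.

267.5

Δs = 1.
Sum = 1·[3.5 + 13.5 + 35.5 + 75.5 + 139.5] = 267.5.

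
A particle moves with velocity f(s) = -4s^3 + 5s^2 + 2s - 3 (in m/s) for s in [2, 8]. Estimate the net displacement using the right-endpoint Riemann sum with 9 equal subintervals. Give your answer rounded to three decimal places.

Δs = (8 − 2)/9 = 2/3.
Right endpoints: 8/3, 10/3, 4, 14/3, 16/3, 6, 20/3, 22/3, 8.
f(8/3) = -1025/27, f(10/3) = -2401/27, f(4) = -171, f(14/3) = -7865/27, f(16/3) = -12337/27, f(6) = -675, f(20/3) = -25721/27, f(22/3) = -35017/27, f(8) = -1715.
Sum = Δs · [f(8/3) + f(10/3) + f(4) + ...].
Sum ≈ -3790.444.

-3790.444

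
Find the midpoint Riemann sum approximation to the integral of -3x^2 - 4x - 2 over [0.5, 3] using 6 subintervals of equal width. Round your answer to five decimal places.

Δx = (3 − 0.5)/6 = 5/12.
Midpoints: 17/24, 1.125, 37/24, 47/24, 2.375, 67/24.
f(17/24) = -1217/192, f(1.125) = -10.296875, f(37/24) = -15.296875, f(47/24) = -4097/192, f(2.375) = -28.421875, f(67/24) = -36.546875.
Sum = Δx · [f(17/24) + f(1.125) + f(37/24) + ...].
Sum ≈ -49.26649.

-49.26649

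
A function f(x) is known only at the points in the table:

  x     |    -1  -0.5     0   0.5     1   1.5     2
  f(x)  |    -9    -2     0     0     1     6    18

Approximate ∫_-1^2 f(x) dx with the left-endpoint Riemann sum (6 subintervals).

Δx = 0.5.
Sum = 0.5·[(-9) + (-2) + 0 + 0 + 1 + 6] = -2.

-2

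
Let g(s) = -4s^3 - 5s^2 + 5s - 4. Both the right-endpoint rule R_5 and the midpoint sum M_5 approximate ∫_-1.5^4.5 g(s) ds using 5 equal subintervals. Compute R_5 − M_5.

-312.48

R_5 = -837.42.
M_5 = -524.94.
R_5 − M_5 = -312.48.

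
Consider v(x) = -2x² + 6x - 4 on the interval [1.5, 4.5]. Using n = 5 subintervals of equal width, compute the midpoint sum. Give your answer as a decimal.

Δx = (4.5 − 1.5)/5 = 0.6.
Midpoints: 1.8, 2.4, 3, 3.6, 4.2.
v(1.8) = 0.32, v(2.4) = -1.12, v(3) = -4, v(3.6) = -8.32, v(4.2) = -14.08.
Sum = Δx · [v(1.8) + v(2.4) + v(3) + v(3.6) + v(4.2)].
Sum = -16.32.

-16.32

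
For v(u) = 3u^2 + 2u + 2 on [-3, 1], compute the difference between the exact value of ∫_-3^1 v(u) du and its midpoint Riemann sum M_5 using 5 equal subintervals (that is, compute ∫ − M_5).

Exact integral: ∫_-3^1 v(u) du = 28.
M_5 = 27.36.
Error = 28 − 27.36 = 0.64.

0.64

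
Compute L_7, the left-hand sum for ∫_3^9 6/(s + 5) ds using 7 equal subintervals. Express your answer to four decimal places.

Δs = (9 − 3)/7 = 6/7.
Left endpoints: 3, 27/7, 33/7, 39/7, 45/7, 51/7, 57/7.
f(3) = 0.75, f(27/7) = 21/31, f(33/7) = 21/34, f(39/7) = 21/37, f(45/7) = 0.525, f(51/7) = 21/43, f(57/7) = 21/46.
Sum = Δs · [f(3) + f(27/7) + f(33/7) + ...].
Sum ≈ 3.4993.

3.4993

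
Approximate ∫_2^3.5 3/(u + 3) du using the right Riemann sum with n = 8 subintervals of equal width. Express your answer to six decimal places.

0.774256

Δu = (3.5 − 2)/8 = 0.1875.
Right endpoints: 2.1875, 2.375, 2.5625, 2.75, 2.9375, 3.125, 3.3125, 3.5.
f(2.1875) = 48/83, f(2.375) = 24/43, f(2.5625) = 48/89, f(2.75) = 12/23, f(2.9375) = 48/95, f(3.125) = 24/49, f(3.3125) = 48/101, f(3.5) = 6/13.
Sum = Δu · [f(2.1875) + f(2.375) + f(2.5625) + ...].
Sum ≈ 0.774256.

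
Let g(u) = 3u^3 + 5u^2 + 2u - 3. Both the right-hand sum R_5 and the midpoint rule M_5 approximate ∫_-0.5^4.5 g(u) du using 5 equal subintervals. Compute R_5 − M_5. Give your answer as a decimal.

220.625

R_5 = 675.625.
M_5 = 455.
R_5 − M_5 = 220.625.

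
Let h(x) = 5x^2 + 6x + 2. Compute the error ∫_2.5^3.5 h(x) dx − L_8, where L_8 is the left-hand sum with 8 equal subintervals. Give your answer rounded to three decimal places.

Exact integral: ∫_2.5^3.5 h(x) dx ≈ 65.41667.
L_8 = 63.1796875.
Error ≈ 65.41667 − 63.1796875 ≈ 2.237.

2.237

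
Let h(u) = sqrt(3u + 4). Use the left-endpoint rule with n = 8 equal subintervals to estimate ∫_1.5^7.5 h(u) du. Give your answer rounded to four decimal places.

23.9603

Δu = (7.5 − 1.5)/8 = 0.75.
Left endpoints: 1.5, 2.25, 3, 3.75, 4.5, 5.25, 6, 6.75.
h(1.5) ≈ 2.9155, h(2.25) ≈ 3.2787, h(3) ≈ 3.6056, h(3.75) ≈ 3.9051, h(4.5) ≈ 4.1833, h(5.25) ≈ 4.4441, h(6) ≈ 4.6904, h(6.75) ≈ 4.9244.
Sum = Δu · [h(1.5) + h(2.25) + h(3) + ...].
Sum ≈ 23.9603.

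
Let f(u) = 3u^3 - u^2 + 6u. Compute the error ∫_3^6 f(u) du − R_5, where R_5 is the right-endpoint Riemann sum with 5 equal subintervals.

Exact integral: ∫_3^6 f(u) du = 929.25.
R_5 = 1103.76.
Error = 929.25 − 1103.76 = -174.51.

-174.51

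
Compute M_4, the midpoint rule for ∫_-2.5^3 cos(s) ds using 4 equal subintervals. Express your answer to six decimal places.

0.801235

Δs = (3 − (-2.5))/4 = 1.375.
Midpoints: -1.8125, -0.4375, 0.9375, 2.3125.
f(-1.8125) ≈ -0.239357, f(-0.4375) ≈ 0.905814, f(0.9375) ≈ 0.591805, f(2.3125) ≈ -0.675545.
Sum = Δs · [f(-1.8125) + f(-0.4375) + f(0.9375) + f(2.3125)].
Sum ≈ 0.801235.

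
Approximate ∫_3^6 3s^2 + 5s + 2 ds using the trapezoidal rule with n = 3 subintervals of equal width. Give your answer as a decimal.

264

Δs = (6 − 3)/3 = 1.
f(3) = 44, f(4) = 70, f(5) = 102, f(6) = 140.
T_3 = (Δs/2)·[f(s_0) + 2f(s_1) + 2f(s_2) + f(s_3)].
Sum = 264.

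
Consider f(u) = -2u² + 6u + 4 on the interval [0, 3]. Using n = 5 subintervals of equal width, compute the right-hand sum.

Δu = (3 − 0)/5 = 0.6.
Right endpoints: 0.6, 1.2, 1.8, 2.4, 3.
f(0.6) = 6.88, f(1.2) = 8.32, f(1.8) = 8.32, f(2.4) = 6.88, f(3) = 4.
Sum = Δu · [f(0.6) + f(1.2) + f(1.8) + f(2.4) + f(3)].
Sum = 20.64.

20.64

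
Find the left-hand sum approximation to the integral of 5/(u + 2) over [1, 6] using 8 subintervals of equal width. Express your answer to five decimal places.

Δu = (6 − 1)/8 = 0.625.
Left endpoints: 1, 1.625, 2.25, 2.875, 3.5, 4.125, 4.75, 5.375.
f(1) = 5/3, f(1.625) = 40/29, f(2.25) = 20/17, f(2.875) = 40/39, f(3.5) = 10/11, f(4.125) = 40/49, f(4.75) = 20/27, f(5.375) = 40/59.
Sum = Δu · [f(1) + f(1.625) + f(2.25) + ...].
Sum ≈ 5.24513.

5.24513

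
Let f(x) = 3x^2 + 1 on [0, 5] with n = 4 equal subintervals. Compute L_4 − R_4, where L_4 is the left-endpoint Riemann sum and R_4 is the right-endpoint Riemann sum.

L_4 = 87.03125.
R_4 = 180.78125.
L_4 − R_4 = -93.75.

-93.75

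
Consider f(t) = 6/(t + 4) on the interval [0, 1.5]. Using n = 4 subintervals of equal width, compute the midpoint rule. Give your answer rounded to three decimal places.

1.910

Δt = (1.5 − 0)/4 = 0.375.
Midpoints: 0.1875, 0.5625, 0.9375, 1.3125.
f(0.1875) = 96/67, f(0.5625) = 96/73, f(0.9375) = 96/79, f(1.3125) = 96/85.
Sum = Δt · [f(0.1875) + f(0.5625) + f(0.9375) + f(1.3125)].
Sum ≈ 1.910.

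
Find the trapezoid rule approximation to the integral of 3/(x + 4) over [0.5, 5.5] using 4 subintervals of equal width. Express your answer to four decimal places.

2.2565

Δx = (5.5 − 0.5)/4 = 1.25.
f(0.5) = 2/3, f(1.75) = 12/23, f(3) = 3/7, f(4.25) = 4/11, f(5.5) = 6/19.
T_4 = (Δx/2)·[f(x_0) + 2f(x_1) + 2f(x_2) + 2f(x_3) + f(x_4)].
Sum ≈ 2.2565.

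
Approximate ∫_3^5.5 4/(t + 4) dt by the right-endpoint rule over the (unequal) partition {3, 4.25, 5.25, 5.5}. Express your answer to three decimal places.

1.144

Subinterval widths: 1.25, 1, 0.25.
Right endpoints: 4.25, 5.25, 5.5.
f(4.25) = 16/33, f(5.25) = 16/37, f(5.5) = 8/19.
Sum = Σ Δt_i · f(t_i).
Sum ≈ 1.144.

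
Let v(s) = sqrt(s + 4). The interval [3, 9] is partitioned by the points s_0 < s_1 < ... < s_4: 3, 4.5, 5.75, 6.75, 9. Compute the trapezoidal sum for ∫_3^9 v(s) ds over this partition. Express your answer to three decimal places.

18.890

Subinterval widths: 1.5, 1.25, 1, 2.25.
v(3) ≈ 2.646, v(4.5) ≈ 2.915, v(5.75) ≈ 3.122, v(6.75) ≈ 3.279, v(9) ≈ 3.606.
On each subinterval the trapezoid contributes (Δs_i/2)·[v(s_{i-1}) + v(s_i)].
Sum ≈ 18.890.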